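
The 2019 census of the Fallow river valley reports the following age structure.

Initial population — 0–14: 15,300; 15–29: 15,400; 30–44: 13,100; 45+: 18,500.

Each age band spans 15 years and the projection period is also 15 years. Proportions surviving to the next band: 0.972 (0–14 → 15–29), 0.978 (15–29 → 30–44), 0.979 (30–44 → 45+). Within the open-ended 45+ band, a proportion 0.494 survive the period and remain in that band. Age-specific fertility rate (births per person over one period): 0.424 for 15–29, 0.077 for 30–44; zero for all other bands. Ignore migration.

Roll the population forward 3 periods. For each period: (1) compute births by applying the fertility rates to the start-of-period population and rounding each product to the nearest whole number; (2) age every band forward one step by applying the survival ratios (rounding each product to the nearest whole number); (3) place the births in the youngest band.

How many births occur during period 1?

Period 1:
Births: 15400 * 0.424 = 6530, 13100 * 0.077 = 1009 ⇒ total 7539
15–29: 15300 * 0.972 = 14872
30–44: 15400 * 0.978 = 15061
45+: 13100 * 0.979 + 18500 * 0.494 = 12825 + 9139 = 21964
Population now: 0–14=7539, 15–29=14872, 30–44=15061, 45+=21964

7539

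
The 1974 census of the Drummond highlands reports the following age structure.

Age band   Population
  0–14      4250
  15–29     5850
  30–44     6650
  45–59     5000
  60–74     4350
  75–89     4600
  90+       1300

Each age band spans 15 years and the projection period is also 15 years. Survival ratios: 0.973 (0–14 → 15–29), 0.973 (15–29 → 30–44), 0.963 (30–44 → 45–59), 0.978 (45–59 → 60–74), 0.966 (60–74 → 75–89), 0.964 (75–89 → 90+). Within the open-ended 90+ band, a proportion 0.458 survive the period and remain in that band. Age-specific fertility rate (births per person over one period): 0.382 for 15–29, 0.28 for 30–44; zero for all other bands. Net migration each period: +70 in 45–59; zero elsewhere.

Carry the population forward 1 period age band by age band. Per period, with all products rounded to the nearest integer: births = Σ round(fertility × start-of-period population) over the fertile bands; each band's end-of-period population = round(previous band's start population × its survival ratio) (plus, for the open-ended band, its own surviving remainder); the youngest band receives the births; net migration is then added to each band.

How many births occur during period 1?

4097

(Groups numbered youngest = 1 to oldest = 7.)
[period 1]
Births: 5850 * 0.382 = 2235, 6650 * 0.28 = 1862 — total 4097
Group 2: 4250 * 0.973 = 4135
Group 3: 5850 * 0.973 = 5692
Group 4: 6650 * 0.963 = 6404
Group 5: 5000 * 0.978 = 4890
Group 6: 4350 * 0.966 = 4202
Group 7: 4600 * 0.964 + 1300 * 0.458 = 4434 + 595 = 5029
Net migration: Group 4 + 70 → 6474
→ [4097, 4135, 5692, 6474, 4890, 4202, 5029]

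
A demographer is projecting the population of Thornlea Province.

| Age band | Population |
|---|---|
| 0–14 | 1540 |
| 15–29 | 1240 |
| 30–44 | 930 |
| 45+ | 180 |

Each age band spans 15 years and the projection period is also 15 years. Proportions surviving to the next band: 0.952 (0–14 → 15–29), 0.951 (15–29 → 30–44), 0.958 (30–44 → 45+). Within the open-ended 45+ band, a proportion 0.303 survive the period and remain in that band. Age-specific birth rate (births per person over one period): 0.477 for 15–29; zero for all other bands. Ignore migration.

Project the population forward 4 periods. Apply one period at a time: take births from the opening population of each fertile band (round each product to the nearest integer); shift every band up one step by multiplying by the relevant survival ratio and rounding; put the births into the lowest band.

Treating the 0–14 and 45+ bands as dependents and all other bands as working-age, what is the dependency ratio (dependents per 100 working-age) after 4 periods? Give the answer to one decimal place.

153.6

After projecting period 1:
Births: 1240 × 0.477 = 591
15–29: 1540 × 0.952 = 1466
30–44: 1240 × 0.951 = 1179
45+: 930 × 0.958 + 180 × 0.303 = 891 + 55 = 946
End of period: [591, 1466, 1179, 946]
After projecting period 2:
Births: 1466 × 0.477 = 699
15–29: 591 × 0.952 = 563
30–44: 1466 × 0.951 = 1394
45+: 1179 × 0.958 + 946 × 0.303 = 1129 + 287 = 1416
End of period: [699, 563, 1394, 1416]
After projecting period 3:
Births: 563 × 0.477 = 269
15–29: 699 × 0.952 = 665
30–44: 563 × 0.951 = 535
45+: 1394 × 0.958 + 1416 × 0.303 = 1335 + 429 = 1764
End of period: [269, 665, 535, 1764]
After projecting period 4:
Births: 665 × 0.477 = 317
15–29: 269 × 0.952 = 256
30–44: 665 × 0.951 = 632
45+: 535 × 0.958 + 1764 × 0.303 = 513 + 534 = 1047
End of period: [317, 256, 632, 1047]
Dependents (band 0–14 + band 45+) = 317 + 1047 = 1364; working-age = 888; ratio = 1364/888 × 100 = 153.6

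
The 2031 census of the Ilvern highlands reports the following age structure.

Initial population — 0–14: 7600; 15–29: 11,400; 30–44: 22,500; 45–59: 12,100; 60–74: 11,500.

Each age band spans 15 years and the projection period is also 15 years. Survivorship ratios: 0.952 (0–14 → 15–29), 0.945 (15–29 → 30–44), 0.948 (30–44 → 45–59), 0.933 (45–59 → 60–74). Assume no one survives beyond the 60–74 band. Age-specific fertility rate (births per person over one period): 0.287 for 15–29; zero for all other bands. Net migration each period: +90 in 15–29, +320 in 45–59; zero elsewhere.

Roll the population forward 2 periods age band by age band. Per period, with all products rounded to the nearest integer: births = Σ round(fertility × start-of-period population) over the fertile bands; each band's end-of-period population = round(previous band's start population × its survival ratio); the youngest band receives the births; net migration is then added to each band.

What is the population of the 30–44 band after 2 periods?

Let band 1 be 0–14 through band 5 = 60–74.
[period 1]
Births: 11400 × 0.287 = 3272
Band 2: 7600 × 0.952 = 7235
Band 3: 11400 × 0.945 = 10773
Band 4: 22500 × 0.948 = 21330
Band 5: 12100 × 0.933 = 11289
Net migration: Band 2 + 90 → 7325; Band 4 + 320 → 21650
Giving 3272 / 7325 / 10773 / 21650 / 11289.
[period 2]
Births: 7325 × 0.287 = 2102
Band 2: 3272 × 0.952 = 3115
Band 3: 7325 × 0.945 = 6922
Band 4: 10773 × 0.948 = 10213
Band 5: 21650 × 0.933 = 20199
Net migration: Band 2 + 90 → 3205; Band 4 + 320 → 10533
Giving 2102 / 3205 / 6922 / 10533 / 20199.

6922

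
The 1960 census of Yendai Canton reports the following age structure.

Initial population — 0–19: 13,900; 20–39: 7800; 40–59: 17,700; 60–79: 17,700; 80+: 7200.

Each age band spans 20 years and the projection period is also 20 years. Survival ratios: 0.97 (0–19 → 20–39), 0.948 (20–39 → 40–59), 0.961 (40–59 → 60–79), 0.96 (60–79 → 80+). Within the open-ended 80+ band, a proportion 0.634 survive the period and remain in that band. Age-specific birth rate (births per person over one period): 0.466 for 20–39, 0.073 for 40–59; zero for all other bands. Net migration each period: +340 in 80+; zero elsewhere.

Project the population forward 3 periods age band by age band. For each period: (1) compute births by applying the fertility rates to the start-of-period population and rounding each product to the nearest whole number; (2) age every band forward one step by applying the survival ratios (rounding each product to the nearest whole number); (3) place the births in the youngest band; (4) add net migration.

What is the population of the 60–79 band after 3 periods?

Let group 1 be 0–19 through group 5 = 80+.
Period 1:
Births: 7800 × 0.466 = 3635, 17700 × 0.073 = 1292 → 4927
Group 2: 13900 × 0.97 = 13483
Group 3: 7800 × 0.948 = 7394
Group 4: 17700 × 0.961 = 17010
Group 5: 17700 × 0.96 + 7200 × 0.634 = 16992 + 4565 = 21557
Net migration: Group 5 + 340 → 21897
Giving 4927 / 13483 / 7394 / 17010 / 21897.
Period 2:
Births: 13483 × 0.466 = 6283, 7394 × 0.073 = 540 → 6823
Group 2: 4927 × 0.97 = 4779
Group 3: 13483 × 0.948 = 12782
Group 4: 7394 × 0.961 = 7106
Group 5: 17010 × 0.96 + 21897 × 0.634 = 16330 + 13883 = 30213
Net migration: Group 5 + 340 → 30553
Giving 6823 / 4779 / 12782 / 7106 / 30553.
Period 3:
Births: 4779 × 0.466 = 2227, 12782 × 0.073 = 933 → 3160
Group 2: 6823 × 0.97 = 6618
Group 3: 4779 × 0.948 = 4530
Group 4: 12782 × 0.961 = 12284
Group 5: 7106 × 0.96 + 30553 × 0.634 = 6822 + 19371 = 26193
Net migration: Group 5 + 340 → 26533
Giving 3160 / 6618 / 4530 / 12284 / 26533.

12284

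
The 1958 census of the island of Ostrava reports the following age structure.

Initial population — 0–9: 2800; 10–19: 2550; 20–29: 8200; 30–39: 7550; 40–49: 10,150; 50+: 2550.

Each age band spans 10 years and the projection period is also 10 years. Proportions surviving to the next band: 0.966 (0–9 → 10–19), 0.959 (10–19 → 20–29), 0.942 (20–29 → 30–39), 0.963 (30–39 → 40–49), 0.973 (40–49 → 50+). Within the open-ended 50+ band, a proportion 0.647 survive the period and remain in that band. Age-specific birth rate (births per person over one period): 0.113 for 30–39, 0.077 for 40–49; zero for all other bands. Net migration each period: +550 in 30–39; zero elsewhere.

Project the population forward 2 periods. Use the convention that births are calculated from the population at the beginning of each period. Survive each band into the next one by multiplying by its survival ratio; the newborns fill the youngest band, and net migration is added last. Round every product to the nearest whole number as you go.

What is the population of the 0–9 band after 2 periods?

1495

Period 1.
Births: 7550 * 0.113 = 853 ; 10150 * 0.077 = 782 → 1635
10–19: 2800 * 0.966 = 2705
20–29: 2550 * 0.959 = 2445
30–39: 8200 * 0.942 = 7724
40–49: 7550 * 0.963 = 7271
50+: 10150 * 0.973 + 2550 * 0.647 = 9876 + 1650 = 11526
Net migration: 30–39 + 550 → 8274
End of period: [1635, 2705, 2445, 8274, 7271, 11526]
Period 2.
Births: 8274 * 0.113 = 935 ; 7271 * 0.077 = 560 → 1495
10–19: 1635 * 0.966 = 1579
20–29: 2705 * 0.959 = 2594
30–39: 2445 * 0.942 = 2303
40–49: 8274 * 0.963 = 7968
50+: 7271 * 0.973 + 11526 * 0.647 = 7075 + 7457 = 14532
Net migration: 30–39 + 550 → 2853
End of period: [1495, 1579, 2594, 2853, 7968, 14532]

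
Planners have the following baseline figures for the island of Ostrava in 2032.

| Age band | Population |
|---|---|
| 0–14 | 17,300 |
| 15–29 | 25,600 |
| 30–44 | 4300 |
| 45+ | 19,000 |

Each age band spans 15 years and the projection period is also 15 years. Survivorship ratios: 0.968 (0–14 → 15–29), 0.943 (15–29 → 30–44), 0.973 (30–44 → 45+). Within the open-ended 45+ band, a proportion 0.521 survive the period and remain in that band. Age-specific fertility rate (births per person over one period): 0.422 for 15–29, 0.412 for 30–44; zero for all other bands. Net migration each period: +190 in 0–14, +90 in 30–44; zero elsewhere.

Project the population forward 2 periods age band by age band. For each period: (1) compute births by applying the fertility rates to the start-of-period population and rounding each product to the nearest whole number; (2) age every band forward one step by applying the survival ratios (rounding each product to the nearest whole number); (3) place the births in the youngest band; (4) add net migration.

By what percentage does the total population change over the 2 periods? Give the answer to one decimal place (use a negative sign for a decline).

15.4

(Groups numbered youngest = 1 to oldest = 4.)
— Period 1 —
Births: 25600 × 0.422 = 10803  |  4300 × 0.412 = 1772 → total 12575
Group 2: 17300 × 0.968 = 16746
Group 3: 25600 × 0.943 = 24141
Group 4: 4300 × 0.973 + 19000 × 0.521 = 4184 + 9899 = 14083
Net migration: Group 1 + 190 → 12765; Group 3 + 90 → 24231
End of period: [12765, 16746, 24231, 14083]
— Period 2 —
Births: 16746 × 0.422 = 7067  |  24231 × 0.412 = 9983 → total 17050
Group 2: 12765 × 0.968 = 12357
Group 3: 16746 × 0.943 = 15791
Group 4: 24231 × 0.973 + 14083 × 0.521 = 23577 + 7337 = 30914
Net migration: Group 1 + 190 → 17240; Group 3 + 90 → 15881
End of period: [17240, 12357, 15881, 30914]
Total: 66200 → 76392; change = 10192; percentage change = 15.4%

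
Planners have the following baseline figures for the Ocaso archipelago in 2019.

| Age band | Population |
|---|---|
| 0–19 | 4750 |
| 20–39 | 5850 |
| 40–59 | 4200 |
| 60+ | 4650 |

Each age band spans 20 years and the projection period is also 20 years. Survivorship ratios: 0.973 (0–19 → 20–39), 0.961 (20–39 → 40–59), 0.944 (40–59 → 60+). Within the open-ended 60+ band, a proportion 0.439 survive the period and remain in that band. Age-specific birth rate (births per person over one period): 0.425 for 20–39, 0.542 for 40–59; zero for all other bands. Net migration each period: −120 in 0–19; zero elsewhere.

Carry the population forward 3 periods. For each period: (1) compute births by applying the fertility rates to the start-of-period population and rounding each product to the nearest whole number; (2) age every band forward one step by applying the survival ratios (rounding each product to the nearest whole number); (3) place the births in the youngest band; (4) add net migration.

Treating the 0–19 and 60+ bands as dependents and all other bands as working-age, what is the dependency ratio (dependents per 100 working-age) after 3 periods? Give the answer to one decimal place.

130.6

— Period 1 —
Births: 5850 × 0.425 = 2486 ; 4200 × 0.542 = 2276 — total 4762
20–39: 4750 × 0.973 = 4622
40–59: 5850 × 0.961 = 5622
60+: 4200 × 0.944 + 4650 × 0.439 = 3965 + 2041 = 6006
Net migration: 0–19 − 120 → 4642
Population now: 0–19=4642, 20–39=4622, 40–59=5622, 60+=6006
— Period 2 —
Births: 4622 × 0.425 = 1964 ; 5622 × 0.542 = 3047 — total 5011
20–39: 4642 × 0.973 = 4517
40–59: 4622 × 0.961 = 4442
60+: 5622 × 0.944 + 6006 × 0.439 = 5307 + 2637 = 7944
Net migration: 0–19 − 120 → 4891
Population now: 0–19=4891, 20–39=4517, 40–59=4442, 60+=7944
— Period 3 —
Births: 4517 × 0.425 = 1920 ; 4442 × 0.542 = 2408 — total 4328
20–39: 4891 × 0.973 = 4759
40–59: 4517 × 0.961 = 4341
60+: 4442 × 0.944 + 7944 × 0.439 = 4193 + 3487 = 7680
Net migration: 0–19 − 120 → 4208
Population now: 0–19=4208, 20–39=4759, 40–59=4341, 60+=7680
Dependents (band 0–19 + band 60+) = 4208 + 7680 = 11888; working-age = 9100; ratio = 11888/9100 × 100 = 130.6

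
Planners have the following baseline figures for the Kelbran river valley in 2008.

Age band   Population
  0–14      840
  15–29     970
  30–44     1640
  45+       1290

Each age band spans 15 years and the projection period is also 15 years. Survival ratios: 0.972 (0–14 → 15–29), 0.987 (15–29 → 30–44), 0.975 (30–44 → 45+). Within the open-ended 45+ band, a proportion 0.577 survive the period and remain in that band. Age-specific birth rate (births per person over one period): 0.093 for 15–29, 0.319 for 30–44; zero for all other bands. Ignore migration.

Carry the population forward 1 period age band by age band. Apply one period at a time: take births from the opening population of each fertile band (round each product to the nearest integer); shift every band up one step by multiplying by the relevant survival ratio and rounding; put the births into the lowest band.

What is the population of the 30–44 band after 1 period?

957

Period 1:
Births: 970 × 0.093 = 90, 1640 × 0.319 = 523 → 613
15–29: 840 × 0.972 = 816
30–44: 970 × 0.987 = 957
45+: 1640 × 0.975 + 1290 × 0.577 = 1599 + 744 = 2343
End of period: [613, 816, 957, 2343]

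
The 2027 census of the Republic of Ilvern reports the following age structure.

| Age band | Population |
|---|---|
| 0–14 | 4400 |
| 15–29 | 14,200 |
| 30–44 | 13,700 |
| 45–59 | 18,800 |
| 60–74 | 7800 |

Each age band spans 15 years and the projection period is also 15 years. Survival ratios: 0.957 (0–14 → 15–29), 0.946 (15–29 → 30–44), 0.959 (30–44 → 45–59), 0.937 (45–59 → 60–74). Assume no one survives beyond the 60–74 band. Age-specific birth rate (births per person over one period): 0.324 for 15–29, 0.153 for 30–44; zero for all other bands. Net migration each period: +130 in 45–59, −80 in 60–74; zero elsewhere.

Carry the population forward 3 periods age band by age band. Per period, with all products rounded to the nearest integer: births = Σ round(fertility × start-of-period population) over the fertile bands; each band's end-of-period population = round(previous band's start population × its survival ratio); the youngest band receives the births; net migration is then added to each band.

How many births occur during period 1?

6697

Numbering the bands 1..5 from youngest to oldest:
— Period 1 —
Births: 14200 × 0.324 = 4601, 13700 × 0.153 = 2096 — total 6697
Band 2: 4400 × 0.957 = 4211
Band 3: 14200 × 0.946 = 13433
Band 4: 13700 × 0.959 = 13138
Band 5: 18800 × 0.937 = 17616
Net migration: Band 4 + 130 → 13268; Band 5 − 80 → 17536
→ [6697, 4211, 13433, 13268, 17536]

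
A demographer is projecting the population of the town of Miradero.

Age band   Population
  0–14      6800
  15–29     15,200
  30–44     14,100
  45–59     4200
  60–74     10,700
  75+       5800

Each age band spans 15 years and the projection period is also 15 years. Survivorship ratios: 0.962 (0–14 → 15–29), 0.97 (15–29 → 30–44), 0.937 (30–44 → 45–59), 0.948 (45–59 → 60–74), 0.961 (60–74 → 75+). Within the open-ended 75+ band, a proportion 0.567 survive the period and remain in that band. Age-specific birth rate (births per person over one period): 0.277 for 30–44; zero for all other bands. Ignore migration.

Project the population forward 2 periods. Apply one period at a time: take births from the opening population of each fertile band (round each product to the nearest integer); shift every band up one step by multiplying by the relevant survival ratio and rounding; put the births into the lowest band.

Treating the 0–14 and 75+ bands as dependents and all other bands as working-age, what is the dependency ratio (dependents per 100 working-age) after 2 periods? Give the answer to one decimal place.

42.8

Period 1:
Births: 14100 × 0.277 = 3906
15–29: 6800 × 0.962 = 6542
30–44: 15200 × 0.97 = 14744
45–59: 14100 × 0.937 = 13212
60–74: 4200 × 0.948 = 3982
75+: 10700 × 0.961 + 5800 × 0.567 = 10283 + 3289 = 13572
End of period: [3906, 6542, 14744, 13212, 3982, 13572]
Period 2:
Births: 14744 × 0.277 = 4084
15–29: 3906 × 0.962 = 3758
30–44: 6542 × 0.97 = 6346
45–59: 14744 × 0.937 = 13815
60–74: 13212 × 0.948 = 12525
75+: 3982 × 0.961 + 13572 × 0.567 = 3827 + 7695 = 11522
End of period: [4084, 3758, 6346, 13815, 12525, 11522]
Dependents (band 0–14 + band 75+) = 4084 + 11522 = 15606; working-age = 36444; ratio = 15606/36444 × 100 = 42.8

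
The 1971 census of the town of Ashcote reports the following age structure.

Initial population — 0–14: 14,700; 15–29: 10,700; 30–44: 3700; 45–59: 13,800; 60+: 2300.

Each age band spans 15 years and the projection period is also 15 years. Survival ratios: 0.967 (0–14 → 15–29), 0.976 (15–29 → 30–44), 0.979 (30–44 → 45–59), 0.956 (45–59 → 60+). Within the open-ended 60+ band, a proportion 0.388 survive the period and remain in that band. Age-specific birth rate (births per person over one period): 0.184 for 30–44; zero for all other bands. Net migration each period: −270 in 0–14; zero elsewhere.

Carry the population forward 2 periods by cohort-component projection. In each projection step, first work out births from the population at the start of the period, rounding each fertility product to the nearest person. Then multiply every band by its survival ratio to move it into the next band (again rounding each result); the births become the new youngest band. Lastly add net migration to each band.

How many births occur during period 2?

1922

Period 1:
Births: 3700 * 0.184 = 681
15–29: 14700 * 0.967 = 14215
30–44: 10700 * 0.976 = 10443
45–59: 3700 * 0.979 = 3622
60+: 13800 * 0.956 + 2300 * 0.388 = 13193 + 892 = 14085
Net migration: 0–14 − 270 → 411
Population now: 0–14=411, 15–29=14215, 30–44=10443, 45–59=3622, 60+=14085
Period 2:
Births: 10443 * 0.184 = 1922
15–29: 411 * 0.967 = 397
30–44: 14215 * 0.976 = 13874
45–59: 10443 * 0.979 = 10224
60+: 3622 * 0.956 + 14085 * 0.388 = 3463 + 5465 = 8928
Net migration: 0–14 − 270 → 1652
Population now: 0–14=1652, 15–29=397, 30–44=13874, 45–59=10224, 60+=8928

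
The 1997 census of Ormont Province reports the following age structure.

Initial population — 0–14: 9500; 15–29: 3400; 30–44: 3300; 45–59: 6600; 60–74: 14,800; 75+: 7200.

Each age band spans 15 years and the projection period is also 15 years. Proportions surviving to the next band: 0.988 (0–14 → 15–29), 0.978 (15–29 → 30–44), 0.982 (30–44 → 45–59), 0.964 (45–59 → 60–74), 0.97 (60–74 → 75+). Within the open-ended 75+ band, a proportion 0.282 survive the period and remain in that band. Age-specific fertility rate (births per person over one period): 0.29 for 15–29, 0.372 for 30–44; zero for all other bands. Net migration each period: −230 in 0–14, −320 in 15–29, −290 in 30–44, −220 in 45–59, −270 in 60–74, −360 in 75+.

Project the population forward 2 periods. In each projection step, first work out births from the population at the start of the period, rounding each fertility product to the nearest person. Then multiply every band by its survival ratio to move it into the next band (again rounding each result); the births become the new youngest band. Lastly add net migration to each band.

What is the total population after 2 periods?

29215

Period 1:
Births: 3400 × 0.29 = 986 ; 3300 × 0.372 = 1228 → 2214
15–29: 9500 × 0.988 = 9386
30–44: 3400 × 0.978 = 3325
45–59: 3300 × 0.982 = 3241
60–74: 6600 × 0.964 = 6362
75+: 14800 × 0.97 + 7200 × 0.282 = 14356 + 2030 = 16386
Net migration: 0–14 − 230 → 1984; 15–29 − 320 → 9066; 30–44 − 290 → 3035; 45–59 − 220 → 3021; 60–74 − 270 → 6092; 75+ − 360 → 16026
Population now: 0–14=1984, 15–29=9066, 30–44=3035, 45–59=3021, 60–74=6092, 75+=16026
Period 2:
Births: 9066 × 0.29 = 2629 ; 3035 × 0.372 = 1129 → 3758
15–29: 1984 × 0.988 = 1960
30–44: 9066 × 0.978 = 8867
45–59: 3035 × 0.982 = 2980
60–74: 3021 × 0.964 = 2912
75+: 6092 × 0.97 + 16026 × 0.282 = 5909 + 4519 = 10428
Net migration: 0–14 − 230 → 3528; 15–29 − 320 → 1640; 30–44 − 290 → 8577; 45–59 − 220 → 2760; 60–74 − 270 → 2642; 75+ − 360 → 10068
Population now: 0–14=3528, 15–29=1640, 30–44=8577, 45–59=2760, 60–74=2642, 75+=10068
Total after period 2: 3528 + 1640 + 8577 + 2760 + 2642 + 10068 = 29215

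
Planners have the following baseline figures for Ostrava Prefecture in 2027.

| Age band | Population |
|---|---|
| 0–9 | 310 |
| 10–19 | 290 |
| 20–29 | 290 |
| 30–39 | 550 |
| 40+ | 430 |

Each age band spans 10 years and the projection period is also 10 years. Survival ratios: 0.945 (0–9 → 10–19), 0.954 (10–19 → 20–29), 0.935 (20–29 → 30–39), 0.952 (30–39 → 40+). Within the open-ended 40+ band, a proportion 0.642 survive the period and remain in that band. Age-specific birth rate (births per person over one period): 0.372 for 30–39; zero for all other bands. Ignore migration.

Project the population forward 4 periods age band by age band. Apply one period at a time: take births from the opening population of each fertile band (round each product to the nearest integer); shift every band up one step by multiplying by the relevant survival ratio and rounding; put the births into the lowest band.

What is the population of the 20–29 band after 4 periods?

91

Numbering the groups 1..5 from youngest to oldest:
Period 1.
Births: 550 × 0.372 = 205
Group 2: 310 × 0.945 = 293
Group 3: 290 × 0.954 = 277
Group 4: 290 × 0.935 = 271
Group 5: 550 × 0.952 + 430 × 0.642 = 524 + 276 = 800
End of period: [205, 293, 277, 271, 800]
Period 2.
Births: 271 × 0.372 = 101
Group 2: 205 × 0.945 = 194
Group 3: 293 × 0.954 = 280
Group 4: 277 × 0.935 = 259
Group 5: 271 × 0.952 + 800 × 0.642 = 258 + 514 = 772
End of period: [101, 194, 280, 259, 772]
Period 3.
Births: 259 × 0.372 = 96
Group 2: 101 × 0.945 = 95
Group 3: 194 × 0.954 = 185
Group 4: 280 × 0.935 = 262
Group 5: 259 × 0.952 + 772 × 0.642 = 247 + 496 = 743
End of period: [96, 95, 185, 262, 743]
Period 4.
Births: 262 × 0.372 = 97
Group 2: 96 × 0.945 = 91
Group 3: 95 × 0.954 = 91
Group 4: 185 × 0.935 = 173
Group 5: 262 × 0.952 + 743 × 0.642 = 249 + 477 = 726
End of period: [97, 91, 91, 173, 726]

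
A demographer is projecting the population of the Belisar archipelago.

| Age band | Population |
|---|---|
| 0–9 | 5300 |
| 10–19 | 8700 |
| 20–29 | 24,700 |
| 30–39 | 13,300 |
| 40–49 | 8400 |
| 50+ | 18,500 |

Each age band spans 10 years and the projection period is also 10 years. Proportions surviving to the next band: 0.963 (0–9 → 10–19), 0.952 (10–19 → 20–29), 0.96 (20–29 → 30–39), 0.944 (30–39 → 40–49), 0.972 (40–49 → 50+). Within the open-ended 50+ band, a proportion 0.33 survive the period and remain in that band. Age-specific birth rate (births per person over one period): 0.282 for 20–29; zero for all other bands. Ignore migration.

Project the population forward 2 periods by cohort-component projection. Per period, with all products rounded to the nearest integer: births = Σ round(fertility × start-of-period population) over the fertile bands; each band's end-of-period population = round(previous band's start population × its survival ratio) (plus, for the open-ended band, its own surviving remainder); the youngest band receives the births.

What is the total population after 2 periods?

61149

[period 1]
Births: 24700 × 0.282 = 6965
10–19: 5300 × 0.963 = 5104
20–29: 8700 × 0.952 = 8282
30–39: 24700 × 0.96 = 23712
40–49: 13300 × 0.944 = 12555
50+: 8400 × 0.972 + 18500 × 0.33 = 8165 + 6105 = 14270
→ [6965, 5104, 8282, 23712, 12555, 14270]
[period 2]
Births: 8282 × 0.282 = 2336
10–19: 6965 × 0.963 = 6707
20–29: 5104 × 0.952 = 4859
30–39: 8282 × 0.96 = 7951
40–49: 23712 × 0.944 = 22384
50+: 12555 × 0.972 + 14270 × 0.33 = 12203 + 4709 = 16912
→ [2336, 6707, 4859, 7951, 22384, 16912]
Total after period 2: 2336 + 6707 + 4859 + 7951 + 22384 + 16912 = 61149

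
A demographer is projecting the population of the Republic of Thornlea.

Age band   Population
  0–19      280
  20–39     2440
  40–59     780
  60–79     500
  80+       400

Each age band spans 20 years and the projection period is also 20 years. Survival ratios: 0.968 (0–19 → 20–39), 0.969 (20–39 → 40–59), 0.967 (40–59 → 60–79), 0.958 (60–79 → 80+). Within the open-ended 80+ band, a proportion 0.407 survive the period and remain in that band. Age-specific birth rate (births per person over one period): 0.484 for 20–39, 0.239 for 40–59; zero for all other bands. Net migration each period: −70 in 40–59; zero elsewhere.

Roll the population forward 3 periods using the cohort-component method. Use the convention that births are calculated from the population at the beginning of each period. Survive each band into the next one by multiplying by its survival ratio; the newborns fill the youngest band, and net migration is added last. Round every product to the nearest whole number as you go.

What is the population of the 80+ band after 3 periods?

2525

Period 1.
Births: 2440 × 0.484 = 1181  |  780 × 0.239 = 186 — total 1367
20–39: 280 × 0.968 = 271
40–59: 2440 × 0.969 = 2364
60–79: 780 × 0.967 = 754
80+: 500 × 0.958 + 400 × 0.407 = 479 + 163 = 642
Net migration: 40–59 − 70 → 2294
→ [1367, 271, 2294, 754, 642]
Period 2.
Births: 271 × 0.484 = 131  |  2294 × 0.239 = 548 — total 679
20–39: 1367 × 0.968 = 1323
40–59: 271 × 0.969 = 263
60–79: 2294 × 0.967 = 2218
80+: 754 × 0.958 + 642 × 0.407 = 722 + 261 = 983
Net migration: 40–59 − 70 → 193
→ [679, 1323, 193, 2218, 983]
Period 3.
Births: 1323 × 0.484 = 640  |  193 × 0.239 = 46 — total 686
20–39: 679 × 0.968 = 657
40–59: 1323 × 0.969 = 1282
60–79: 193 × 0.967 = 187
80+: 2218 × 0.958 + 983 × 0.407 = 2125 + 400 = 2525
Net migration: 40–59 − 70 → 1212
→ [686, 657, 1212, 187, 2525]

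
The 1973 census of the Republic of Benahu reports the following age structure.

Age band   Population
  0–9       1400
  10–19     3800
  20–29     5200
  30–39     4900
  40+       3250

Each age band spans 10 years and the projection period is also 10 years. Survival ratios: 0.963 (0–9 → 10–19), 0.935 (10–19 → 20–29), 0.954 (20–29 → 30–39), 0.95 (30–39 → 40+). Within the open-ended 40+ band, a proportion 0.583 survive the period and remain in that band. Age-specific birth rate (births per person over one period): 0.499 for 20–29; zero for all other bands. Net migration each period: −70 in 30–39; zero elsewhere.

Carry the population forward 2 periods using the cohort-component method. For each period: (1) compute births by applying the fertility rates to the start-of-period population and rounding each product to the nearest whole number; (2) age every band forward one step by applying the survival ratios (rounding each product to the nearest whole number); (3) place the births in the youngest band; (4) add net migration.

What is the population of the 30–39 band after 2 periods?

3320

After projecting period 1:
Births: 5200 * 0.499 = 2595
10–19: 1400 * 0.963 = 1348
20–29: 3800 * 0.935 = 3553
30–39: 5200 * 0.954 = 4961
40+: 4900 * 0.95 + 3250 * 0.583 = 4655 + 1895 = 6550
Net migration: 30–39 − 70 → 4891
End of period: [2595, 1348, 3553, 4891, 6550]
After projecting period 2:
Births: 3553 * 0.499 = 1773
10–19: 2595 * 0.963 = 2499
20–29: 1348 * 0.935 = 1260
30–39: 3553 * 0.954 = 3390
40+: 4891 * 0.95 + 6550 * 0.583 = 4646 + 3819 = 8465
Net migration: 30–39 − 70 → 3320
End of period: [1773, 2499, 1260, 3320, 8465]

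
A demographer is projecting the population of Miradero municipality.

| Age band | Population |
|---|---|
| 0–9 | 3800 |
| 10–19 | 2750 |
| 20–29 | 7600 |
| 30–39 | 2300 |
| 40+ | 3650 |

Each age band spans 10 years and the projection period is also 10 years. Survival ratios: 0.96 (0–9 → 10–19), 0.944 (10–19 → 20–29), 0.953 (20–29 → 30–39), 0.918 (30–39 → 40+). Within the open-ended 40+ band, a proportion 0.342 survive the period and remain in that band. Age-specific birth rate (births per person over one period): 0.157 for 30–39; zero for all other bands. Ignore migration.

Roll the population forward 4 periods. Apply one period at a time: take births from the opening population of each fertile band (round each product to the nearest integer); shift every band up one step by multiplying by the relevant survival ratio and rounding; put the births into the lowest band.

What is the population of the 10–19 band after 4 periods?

372

— Period 1 —
Births: 2300 × 0.157 = 361
10–19: 3800 × 0.96 = 3648
20–29: 2750 × 0.944 = 2596
30–39: 7600 × 0.953 = 7243
40+: 2300 × 0.918 + 3650 × 0.342 = 2111 + 1248 = 3359
Population now: 0–9=361, 10–19=3648, 20–29=2596, 30–39=7243, 40+=3359
— Period 2 —
Births: 7243 × 0.157 = 1137
10–19: 361 × 0.96 = 347
20–29: 3648 × 0.944 = 3444
30–39: 2596 × 0.953 = 2474
40+: 7243 × 0.918 + 3359 × 0.342 = 6649 + 1149 = 7798
Population now: 0–9=1137, 10–19=347, 20–29=3444, 30–39=2474, 40+=7798
— Period 3 —
Births: 2474 × 0.157 = 388
10–19: 1137 × 0.96 = 1092
20–29: 347 × 0.944 = 328
30–39: 3444 × 0.953 = 3282
40+: 2474 × 0.918 + 7798 × 0.342 = 2271 + 2667 = 4938
Population now: 0–9=388, 10–19=1092, 20–29=328, 30–39=3282, 40+=4938
— Period 4 —
Births: 3282 × 0.157 = 515
10–19: 388 × 0.96 = 372
20–29: 1092 × 0.944 = 1031
30–39: 328 × 0.953 = 313
40+: 3282 × 0.918 + 4938 × 0.342 = 3013 + 1689 = 4702
Population now: 0–9=515, 10–19=372, 20–29=1031, 30–39=313, 40+=4702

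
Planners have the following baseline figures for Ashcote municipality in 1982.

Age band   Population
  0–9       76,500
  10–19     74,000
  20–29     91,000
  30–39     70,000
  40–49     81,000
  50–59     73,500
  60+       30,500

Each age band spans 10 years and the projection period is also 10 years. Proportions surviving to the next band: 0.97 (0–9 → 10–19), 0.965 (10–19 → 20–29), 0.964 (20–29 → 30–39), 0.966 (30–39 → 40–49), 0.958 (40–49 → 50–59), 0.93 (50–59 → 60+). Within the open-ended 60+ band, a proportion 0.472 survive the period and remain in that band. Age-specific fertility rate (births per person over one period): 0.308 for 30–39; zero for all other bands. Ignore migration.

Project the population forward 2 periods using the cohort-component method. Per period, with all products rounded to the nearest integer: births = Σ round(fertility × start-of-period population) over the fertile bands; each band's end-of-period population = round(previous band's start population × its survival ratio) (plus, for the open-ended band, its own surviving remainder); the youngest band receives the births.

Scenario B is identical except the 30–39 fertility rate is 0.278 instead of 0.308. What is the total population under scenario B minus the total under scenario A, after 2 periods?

Period 1:
Births: 70000 * 0.308 = 21560
10–19: 76500 * 0.97 = 74205
20–29: 74000 * 0.965 = 71410
30–39: 91000 * 0.964 = 87724
40–49: 70000 * 0.966 = 67620
50–59: 81000 * 0.958 = 77598
60+: 73500 * 0.93 + 30500 * 0.472 = 68355 + 14396 = 82751
End of period: [21560, 74205, 71410, 87724, 67620, 77598, 82751]
Period 2:
Births: 87724 * 0.308 = 27019
10–19: 21560 * 0.97 = 20913
20–29: 74205 * 0.965 = 71608
30–39: 71410 * 0.964 = 68839
40–49: 87724 * 0.966 = 84741
50–59: 67620 * 0.958 = 64780
60+: 77598 * 0.93 + 82751 * 0.472 = 72166 + 39058 = 111224
End of period: [27019, 20913, 71608, 68839, 84741, 64780, 111224]
Scenario A total after 2 periods: 449124
Scenario B projection —
Period 1:
Births: 70000 * 0.278 = 19460
10–19: 76500 * 0.97 = 74205
20–29: 74000 * 0.965 = 71410
30–39: 91000 * 0.964 = 87724
40–49: 70000 * 0.966 = 67620
50–59: 81000 * 0.958 = 77598
60+: 73500 * 0.93 + 30500 * 0.472 = 68355 + 14396 = 82751
End of period: [19460, 74205, 71410, 87724, 67620, 77598, 82751]
Period 2:
Births: 87724 * 0.278 = 24387
10–19: 19460 * 0.97 = 18876
20–29: 74205 * 0.965 = 71608
30–39: 71410 * 0.964 = 68839
40–49: 87724 * 0.966 = 84741
50–59: 67620 * 0.958 = 64780
60+: 77598 * 0.93 + 82751 * 0.472 = 72166 + 39058 = 111224
End of period: [24387, 18876, 71608, 68839, 84741, 64780, 111224]
Scenario B total after 2 periods: 444455
Difference B − A = 444455 − 449124 = -4669

-4669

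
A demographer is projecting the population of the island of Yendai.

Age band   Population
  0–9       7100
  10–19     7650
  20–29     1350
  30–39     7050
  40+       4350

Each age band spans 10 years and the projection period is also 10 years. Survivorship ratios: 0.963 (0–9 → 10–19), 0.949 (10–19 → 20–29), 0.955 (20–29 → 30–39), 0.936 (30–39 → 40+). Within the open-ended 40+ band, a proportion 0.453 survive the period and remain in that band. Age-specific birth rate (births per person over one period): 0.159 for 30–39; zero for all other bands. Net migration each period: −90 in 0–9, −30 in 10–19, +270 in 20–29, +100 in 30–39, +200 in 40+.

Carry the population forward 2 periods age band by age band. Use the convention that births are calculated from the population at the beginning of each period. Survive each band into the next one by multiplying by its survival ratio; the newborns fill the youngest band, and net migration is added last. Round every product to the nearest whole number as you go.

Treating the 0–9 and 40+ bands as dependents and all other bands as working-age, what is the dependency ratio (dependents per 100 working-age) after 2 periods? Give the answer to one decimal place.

— Period 1 —
Births: 7050 * 0.159 = 1121
10–19: 7100 * 0.963 = 6837
20–29: 7650 * 0.949 = 7260
30–39: 1350 * 0.955 = 1289
40+: 7050 * 0.936 + 4350 * 0.453 = 6599 + 1971 = 8570
Net migration: 0–9 − 90 → 1031; 10–19 − 30 → 6807; 20–29 + 270 → 7530; 30–39 + 100 → 1389; 40+ + 200 → 8770
End of period: [1031, 6807, 7530, 1389, 8770]
— Period 2 —
Births: 1389 * 0.159 = 221
10–19: 1031 * 0.963 = 993
20–29: 6807 * 0.949 = 6460
30–39: 7530 * 0.955 = 7191
40+: 1389 * 0.936 + 8770 * 0.453 = 1300 + 3973 = 5273
Net migration: 0–9 − 90 → 131; 10–19 − 30 → 963; 20–29 + 270 → 6730; 30–39 + 100 → 7291; 40+ + 200 → 5473
End of period: [131, 963, 6730, 7291, 5473]
Dependents (band 0–9 + band 40+) = 131 + 5473 = 5604; working-age = 14984; ratio = 5604/14984 × 100 = 37.4

37.4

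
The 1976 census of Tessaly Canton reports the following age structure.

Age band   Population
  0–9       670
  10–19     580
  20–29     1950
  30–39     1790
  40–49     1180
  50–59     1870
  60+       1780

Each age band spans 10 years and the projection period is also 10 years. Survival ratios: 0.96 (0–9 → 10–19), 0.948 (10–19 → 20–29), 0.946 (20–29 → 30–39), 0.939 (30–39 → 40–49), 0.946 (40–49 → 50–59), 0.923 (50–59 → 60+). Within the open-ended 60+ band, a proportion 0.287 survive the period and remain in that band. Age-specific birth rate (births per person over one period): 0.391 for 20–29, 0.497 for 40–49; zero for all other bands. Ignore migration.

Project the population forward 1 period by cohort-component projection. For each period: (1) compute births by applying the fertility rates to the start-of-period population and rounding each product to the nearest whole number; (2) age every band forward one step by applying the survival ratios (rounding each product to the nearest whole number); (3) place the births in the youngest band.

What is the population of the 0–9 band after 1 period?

Period 1.
Births: 1950 × 0.391 = 762 ; 1180 × 0.497 = 586 → 1348
10–19: 670 × 0.96 = 643
20–29: 580 × 0.948 = 550
30–39: 1950 × 0.946 = 1845
40–49: 1790 × 0.939 = 1681
50–59: 1180 × 0.946 = 1116
60+: 1870 × 0.923 + 1780 × 0.287 = 1726 + 511 = 2237
→ [1348, 643, 550, 1845, 1681, 1116, 2237]

1348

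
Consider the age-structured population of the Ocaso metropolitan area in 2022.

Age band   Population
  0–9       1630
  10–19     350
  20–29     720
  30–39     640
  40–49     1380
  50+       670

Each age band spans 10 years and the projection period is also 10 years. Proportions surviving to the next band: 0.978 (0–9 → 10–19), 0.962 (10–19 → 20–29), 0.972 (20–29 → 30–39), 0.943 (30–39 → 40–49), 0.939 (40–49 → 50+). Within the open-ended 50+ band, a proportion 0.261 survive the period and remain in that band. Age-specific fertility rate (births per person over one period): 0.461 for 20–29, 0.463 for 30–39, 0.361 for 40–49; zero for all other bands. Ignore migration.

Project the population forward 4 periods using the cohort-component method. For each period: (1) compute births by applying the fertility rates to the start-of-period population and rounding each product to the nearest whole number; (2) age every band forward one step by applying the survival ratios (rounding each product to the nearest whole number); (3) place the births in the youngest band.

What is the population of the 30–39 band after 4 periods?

Let band 1 be 0–9 through band 6 = 50+.
Period 1:
Births: 720 × 0.461 = 332  |  640 × 0.463 = 296  |  1380 × 0.361 = 498 → 1126
Band 2: 1630 × 0.978 = 1594
Band 3: 350 × 0.962 = 337
Band 4: 720 × 0.972 = 700
Band 5: 640 × 0.943 = 604
Band 6: 1380 × 0.939 + 670 × 0.261 = 1296 + 175 = 1471
End of period: [1126, 1594, 337, 700, 604, 1471]
Period 2:
Births: 337 × 0.461 = 155  |  700 × 0.463 = 324  |  604 × 0.361 = 218 → 697
Band 2: 1126 × 0.978 = 1101
Band 3: 1594 × 0.962 = 1533
Band 4: 337 × 0.972 = 328
Band 5: 700 × 0.943 = 660
Band 6: 604 × 0.939 + 1471 × 0.261 = 567 + 384 = 951
End of period: [697, 1101, 1533, 328, 660, 951]
Period 3:
Births: 1533 × 0.461 = 707  |  328 × 0.463 = 152  |  660 × 0.361 = 238 → 1097
Band 2: 697 × 0.978 = 682
Band 3: 1101 × 0.962 = 1059
Band 4: 1533 × 0.972 = 1490
Band 5: 328 × 0.943 = 309
Band 6: 660 × 0.939 + 951 × 0.261 = 620 + 248 = 868
End of period: [1097, 682, 1059, 1490, 309, 868]
Period 4:
Births: 1059 × 0.461 = 488  |  1490 × 0.463 = 690  |  309 × 0.361 = 112 → 1290
Band 2: 1097 × 0.978 = 1073
Band 3: 682 × 0.962 = 656
Band 4: 1059 × 0.972 = 1029
Band 5: 1490 × 0.943 = 1405
Band 6: 309 × 0.939 + 868 × 0.261 = 290 + 227 = 517
End of period: [1290, 1073, 656, 1029, 1405, 517]

1029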